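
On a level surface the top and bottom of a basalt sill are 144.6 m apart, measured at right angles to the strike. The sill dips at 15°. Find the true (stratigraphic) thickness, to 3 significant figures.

37.4 m

True thickness t = w · sin(dip) = 144.6 × sin 15°
t = 144.6 × 0.2588 = 37.425 m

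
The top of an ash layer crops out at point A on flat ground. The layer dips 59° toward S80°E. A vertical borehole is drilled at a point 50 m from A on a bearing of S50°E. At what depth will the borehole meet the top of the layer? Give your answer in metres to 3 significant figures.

72.1 m

The hole lies 30° from the dip direction, so the down-dip offset is 50 × cos 30° = 43.30 m.
Depth = down-dip offset × tan(dip) = 43.30 × tan 59° = 43.30 × 1.6643
Depth = 72.07 m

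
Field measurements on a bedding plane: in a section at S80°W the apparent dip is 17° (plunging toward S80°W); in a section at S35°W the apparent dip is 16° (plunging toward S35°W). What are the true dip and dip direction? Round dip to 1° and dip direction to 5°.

Each apparent-dip line lies in the plane. As unit vectors (x east, y north, z up), v₁ plunges 17°→S80°W and v₂ plunges 16°→S35°W.
n = v₁ × v₂ = (-0.184, -0.098, 0.650) (taken with n_z > 0).
tan δ = √(n_x²+n_y²)/n_z = 0.209/0.650, so δ = 17.8°.
The horizontal component of n points toward azimuth atan2(n_x, n_y) = 242°, the dip direction.

true dip 18°, dip direction 240°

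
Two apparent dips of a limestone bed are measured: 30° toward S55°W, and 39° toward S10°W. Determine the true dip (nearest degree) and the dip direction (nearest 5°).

true dip 39°, dip direction 190°

Represent each trace as a vector plunging at its apparent dip toward its trend (east-north-up frame): v₁ = (-0.709, -0.497, -0.500), v₂ = (-0.135, -0.765, -0.629).
n = v₁ × v₂ = (-0.070, -0.379, 0.476) (taken with n_z > 0).
Dip δ = arctan(|n_h|/n_z) = arctan(0.385/0.476) = 39.0°.
Dip direction = azimuth of (n_x, n_y) = atan2(-0.070, -0.379) = 190°.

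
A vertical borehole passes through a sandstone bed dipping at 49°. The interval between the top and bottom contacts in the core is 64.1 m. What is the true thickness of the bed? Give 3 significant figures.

42.1 m

True thickness t = h · cos(dip) = 64.1 × cos 49°
t = 64.1 × 0.6561 = 42.053 m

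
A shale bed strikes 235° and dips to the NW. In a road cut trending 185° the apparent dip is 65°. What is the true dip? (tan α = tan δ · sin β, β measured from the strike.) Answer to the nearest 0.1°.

The section is 50° from the strike.
tan(true dip) = tan 65° / sin 50° = 2.7995
true dip = arctan 2.7995 = 70.34°

70.3°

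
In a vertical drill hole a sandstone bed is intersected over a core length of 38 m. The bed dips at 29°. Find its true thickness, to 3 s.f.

True thickness t = h · cos(dip) = 38 × cos 29°
t = 38 × 0.8746 = 33.236 m

33.2 m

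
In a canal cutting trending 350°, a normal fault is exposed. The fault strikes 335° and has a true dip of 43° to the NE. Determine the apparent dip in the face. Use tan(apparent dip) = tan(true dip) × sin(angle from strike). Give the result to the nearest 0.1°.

13.6°

The section lies 15° from the strike.
tan(apparent dip) = tan 43° · sin 15° = 0.2414
α = arctan(0.2414) = 13.57°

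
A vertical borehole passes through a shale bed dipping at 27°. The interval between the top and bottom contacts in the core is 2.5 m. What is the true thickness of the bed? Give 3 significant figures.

2.23 m

True thickness t = h · cos(dip) = 2.5 × cos 27°
t = 2.5 × 0.8910 = 2.228 m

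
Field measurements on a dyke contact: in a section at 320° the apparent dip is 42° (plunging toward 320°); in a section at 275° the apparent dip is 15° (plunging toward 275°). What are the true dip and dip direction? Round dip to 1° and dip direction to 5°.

Represent each trace as a vector plunging at its apparent dip toward its trend (east-north-up frame): v₁ = (-0.478, 0.569, -0.669), v₂ = (-0.962, 0.084, -0.259).
n = v₁ × v₂ = (-0.091, 0.520, 0.508) (taken with n_z > 0).
True dip = arccos(n_z / |n|) = arccos(0.6929) = 46.1°.
Dip direction = azimuth of (n_x, n_y) = atan2(-0.091, 0.520) = 350°.

true dip 46°, dip direction 350°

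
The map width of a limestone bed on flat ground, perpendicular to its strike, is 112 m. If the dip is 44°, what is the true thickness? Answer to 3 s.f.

77.8 m

True thickness t = w · sin(dip) = 112 × sin 44°
t = 112 × 0.6947 = 77.802 m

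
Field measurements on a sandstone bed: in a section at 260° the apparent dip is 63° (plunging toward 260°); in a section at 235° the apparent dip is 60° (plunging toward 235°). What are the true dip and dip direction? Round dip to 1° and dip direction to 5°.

true dip 63°, dip direction 265°

Each apparent-dip line lies in the plane. As unit vectors (x east, y north, z up), v₁ plunges 63°→260° and v₂ plunges 60°→235°.
The plane normal is n = v₁ × v₂ ∝ (-0.187, -0.022, 0.096).
tan δ = √(n_x²+n_y²)/n_z = 0.189/0.096, so δ = 63.0°.
Dip direction = azimuth of (n_x, n_y) = atan2(-0.187, -0.022) = 263°.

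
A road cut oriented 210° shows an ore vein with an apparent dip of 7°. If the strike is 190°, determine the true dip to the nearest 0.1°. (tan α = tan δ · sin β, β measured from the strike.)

β = acute angle between strike 190° and section 210° = 20°.
tan δ = tan α / sin β = tan 7° / sin 20° = 0.1228 / 0.3420 = 0.3590
true dip = arctan 0.3590 = 19.75°

19.7°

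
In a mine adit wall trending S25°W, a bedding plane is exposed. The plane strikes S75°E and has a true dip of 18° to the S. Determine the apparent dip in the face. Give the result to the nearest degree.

18°

The strike is S75°E and the section trends S25°W; the acute angle between them is β = 80°.
tan α = tan 18° × sin 80° = 0.3249 × 0.9848 = 0.3200
α = arctan(0.3200) = 17.74°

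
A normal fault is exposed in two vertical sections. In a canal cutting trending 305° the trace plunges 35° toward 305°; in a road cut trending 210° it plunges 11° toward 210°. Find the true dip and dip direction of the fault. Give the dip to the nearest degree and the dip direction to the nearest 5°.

true dip 37°, dip direction 285°

Represent each trace as a vector plunging at its apparent dip toward its trend (east-north-up frame): v₁ = (-0.671, 0.470, -0.574), v₂ = (-0.491, -0.850, -0.191).
Cross product v₁ × v₂ gives the pole to the plane: n ∝ (-0.577, 0.153, 0.801).
True dip = arccos(n_z / |n|) = arccos(0.8017) = 36.7°.
Dip direction = atan2(-0.577, 0.153) = 285° (azimuth of n's horizontal projection).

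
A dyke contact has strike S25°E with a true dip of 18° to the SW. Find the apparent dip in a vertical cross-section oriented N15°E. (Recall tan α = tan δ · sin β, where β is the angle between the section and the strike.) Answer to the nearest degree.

12°

The strike is S25°E and the section trends N15°E; the acute angle between them is β = 40°.
tan α = tan 18° × sin 40° = 0.3249 × 0.6428 = 0.2089
apparent dip = arctan 0.2089 = 11.80°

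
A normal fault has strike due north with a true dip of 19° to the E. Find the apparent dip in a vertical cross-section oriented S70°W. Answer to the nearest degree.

The section lies 70° from the strike.
tan α = tan 19° × sin 70° = 0.3443 × 0.9397 = 0.3236
apparent dip = arctan 0.3236 = 17.93°

18°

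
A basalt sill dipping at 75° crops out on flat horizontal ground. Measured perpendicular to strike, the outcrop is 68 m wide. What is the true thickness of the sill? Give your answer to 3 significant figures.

True thickness t = w · sin(dip) = 68 × sin 75°
t = 68 × 0.9659 = 65.683 m

65.7 m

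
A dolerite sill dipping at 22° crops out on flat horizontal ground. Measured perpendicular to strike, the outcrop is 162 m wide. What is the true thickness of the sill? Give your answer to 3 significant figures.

60.7 m

True thickness t = w · sin(dip) = 162 × sin 22°
t = 162 × 0.3746 = 60.686 m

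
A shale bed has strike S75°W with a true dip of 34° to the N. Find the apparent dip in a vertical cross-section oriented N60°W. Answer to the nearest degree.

25°

The section lies 45° from the strike.
tan(apparent dip) = tan 34° · sin 45° = 0.4769
apparent dip = arctan 0.4769 = 25.50°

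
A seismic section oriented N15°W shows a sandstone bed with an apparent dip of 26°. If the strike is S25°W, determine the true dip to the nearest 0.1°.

37.2°

β = acute angle between strike S25°W and section N15°W = 40°.
tan(true dip) = tan 26° / sin 40° = 0.7588
δ = arctan(0.7588) = 37.19°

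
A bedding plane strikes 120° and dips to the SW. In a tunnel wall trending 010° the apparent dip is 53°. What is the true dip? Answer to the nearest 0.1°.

54.7°

β = acute angle between strike 120° and section 010° = 70°.
tan(true dip) = tan 53° / sin 70° = 1.4122
δ = arctan(1.4122) = 54.70°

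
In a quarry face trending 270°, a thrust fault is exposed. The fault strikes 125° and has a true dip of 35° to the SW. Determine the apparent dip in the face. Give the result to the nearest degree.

Angle between strike (125°) and section (270°): β = 35°.
tan α = tan 35° × sin 35° = 0.7002 × 0.5736 = 0.4016
apparent dip = arctan 0.4016 = 21.88°

22°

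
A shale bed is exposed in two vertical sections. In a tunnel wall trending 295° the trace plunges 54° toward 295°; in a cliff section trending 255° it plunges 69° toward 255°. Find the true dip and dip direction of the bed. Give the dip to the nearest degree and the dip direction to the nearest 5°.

true dip 70°, dip direction 235°

Each apparent-dip line lies in the plane. As unit vectors (x east, y north, z up), v₁ plunges 54°→295° and v₂ plunges 69°→255°.
Cross product v₁ × v₂ gives the pole to the plane: n ∝ (-0.307, -0.217, 0.135).
Dip δ = arctan(|n_h|/n_z) = arctan(0.376/0.135) = 70.2°.
Dip direction = atan2(-0.307, -0.217) = 235° (azimuth of n's horizontal projection).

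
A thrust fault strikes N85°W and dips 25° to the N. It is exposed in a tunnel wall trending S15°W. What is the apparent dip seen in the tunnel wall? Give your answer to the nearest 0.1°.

The section lies 80° from the strike.
tan α = tan 25° × sin 80° = 0.4663 × 0.9848 = 0.4592
apparent dip = arctan 0.4592 = 24.67°

24.7°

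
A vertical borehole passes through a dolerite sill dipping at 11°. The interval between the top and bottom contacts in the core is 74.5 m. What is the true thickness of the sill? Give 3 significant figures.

73.1 m

True thickness t = h · cos(dip) = 74.5 × cos 11°
t = 74.5 × 0.9816 = 73.131 m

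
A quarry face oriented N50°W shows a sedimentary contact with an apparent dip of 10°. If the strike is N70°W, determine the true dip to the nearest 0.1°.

27.3°

The section is 20° from the strike.
tan δ = tan α / sin β = tan 10° / sin 20° = 0.1763 / 0.3420 = 0.5155
true dip = arctan 0.5155 = 27.27°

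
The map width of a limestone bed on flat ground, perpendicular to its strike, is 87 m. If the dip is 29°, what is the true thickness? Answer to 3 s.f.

True thickness t = w · sin(dip) = 87 × sin 29°
t = 87 × 0.4848 = 42.178 m

42.2 m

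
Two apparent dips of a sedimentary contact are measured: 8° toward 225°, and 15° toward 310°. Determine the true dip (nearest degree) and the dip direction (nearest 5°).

true dip 16°, dip direction 285°

Each apparent-dip line lies in the plane. As unit vectors (x east, y north, z up), v₁ plunges 8°→225° and v₂ plunges 15°→310°.
Cross product v₁ × v₂ gives the pole to the plane: n ∝ (-0.268, 0.078, 0.953).
Dip δ = arctan(|n_h|/n_z) = arctan(0.279/0.953) = 16.3°.
Dip direction = atan2(-0.268, 0.078) = 286° (azimuth of n's horizontal projection).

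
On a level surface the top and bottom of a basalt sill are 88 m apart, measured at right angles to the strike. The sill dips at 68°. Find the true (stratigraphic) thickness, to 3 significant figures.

81.6 m

True thickness t = w · sin(dip) = 88 × sin 68°
t = 88 × 0.9272 = 81.592 m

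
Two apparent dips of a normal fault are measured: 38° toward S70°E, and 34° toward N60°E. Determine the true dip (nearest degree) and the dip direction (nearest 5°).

Each apparent-dip line lies in the plane. As unit vectors (x east, y north, z up), v₁ plunges 38°→S70°E and v₂ plunges 34°→N60°E.
Cross product v₁ × v₂ gives the pole to the plane: n ∝ (0.406, -0.028, 0.500).
tan δ = √(n_x²+n_y²)/n_z = 0.407/0.500, so δ = 39.1°.
Dip direction = atan2(0.406, -0.028) = 94° (azimuth of n's horizontal projection).

true dip 39°, dip direction 095°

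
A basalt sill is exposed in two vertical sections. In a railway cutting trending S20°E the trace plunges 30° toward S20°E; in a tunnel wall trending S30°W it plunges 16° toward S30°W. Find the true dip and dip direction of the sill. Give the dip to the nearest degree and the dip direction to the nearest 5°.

The two traces are lines in the plane: v₁ = (sin 160°·cos 30°, cos 160°·cos 30°, −sin 30°), v₂ = (sin 210°·cos 16°, cos 210°·cos 16°, −sin 16°).
Cross product v₁ × v₂ gives the pole to the plane: n ∝ (0.192, -0.322, 0.638).
True dip = arccos(n_z / |n|) = arccos(0.8621) = 30.4°.
Dip direction = azimuth of (n_x, n_y) = atan2(0.192, -0.322) = 149°.

true dip 30°, dip direction 150°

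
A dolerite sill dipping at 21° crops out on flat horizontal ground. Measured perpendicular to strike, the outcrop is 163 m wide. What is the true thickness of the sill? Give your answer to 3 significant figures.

58.4 m

True thickness t = w · sin(dip) = 163 × sin 21°
t = 163 × 0.3584 = 58.414 m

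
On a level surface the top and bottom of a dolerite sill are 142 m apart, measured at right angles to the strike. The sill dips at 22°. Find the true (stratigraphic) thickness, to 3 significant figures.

True thickness t = w · sin(dip) = 142 × sin 22°
t = 142 × 0.3746 = 53.194 m

53.2 m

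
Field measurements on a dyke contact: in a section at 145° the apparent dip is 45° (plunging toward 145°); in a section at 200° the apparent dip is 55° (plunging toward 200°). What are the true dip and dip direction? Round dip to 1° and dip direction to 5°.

true dip 55°, dip direction 190°

The two traces are lines in the plane: v₁ = (sin 145°·cos 45°, cos 145°·cos 45°, −sin 45°), v₂ = (sin 200°·cos 55°, cos 200°·cos 55°, −sin 55°).
n = v₁ × v₂ = (-0.093, -0.471, 0.332) (taken with n_z > 0).
tan δ = √(n_x²+n_y²)/n_z = 0.480/0.332, so δ = 55.3°.
Dip direction = azimuth of (n_x, n_y) = atan2(-0.093, -0.471) = 191°.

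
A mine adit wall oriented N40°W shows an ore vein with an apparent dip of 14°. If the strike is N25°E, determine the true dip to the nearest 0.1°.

15.4°

The section is 65° from the strike.
tan δ = tan α / sin β = tan 14° / sin 65° = 0.2493 / 0.9063 = 0.2751
true dip = arctan 0.2751 = 15.38°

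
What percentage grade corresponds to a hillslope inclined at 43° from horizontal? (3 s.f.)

93.3%

grade % = 100 × tan 43° = 100 × 0.9325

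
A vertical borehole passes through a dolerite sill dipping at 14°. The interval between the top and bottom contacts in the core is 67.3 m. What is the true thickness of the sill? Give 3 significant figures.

True thickness t = h · cos(dip) = 67.3 × cos 14°
t = 67.3 × 0.9703 = 65.301 m

65.3 m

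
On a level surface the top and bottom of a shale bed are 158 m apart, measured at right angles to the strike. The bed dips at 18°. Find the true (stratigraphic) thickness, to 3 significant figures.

48.8 m

True thickness t = w · sin(dip) = 158 × sin 18°
t = 158 × 0.3090 = 48.825 m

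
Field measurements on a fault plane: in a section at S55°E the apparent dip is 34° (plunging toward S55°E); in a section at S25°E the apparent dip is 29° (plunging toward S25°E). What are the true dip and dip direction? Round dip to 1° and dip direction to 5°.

Represent each trace as a vector plunging at its apparent dip toward its trend (east-north-up frame): v₁ = (0.679, -0.476, -0.559), v₂ = (0.370, -0.793, -0.485).
n = v₁ × v₂ = (0.213, -0.123, 0.363) (taken with n_z > 0).
True dip = arccos(n_z / |n|) = arccos(0.8280) = 34.1°.
Dip direction = atan2(0.213, -0.123) = 120° (azimuth of n's horizontal projection).

true dip 34°, dip direction 120°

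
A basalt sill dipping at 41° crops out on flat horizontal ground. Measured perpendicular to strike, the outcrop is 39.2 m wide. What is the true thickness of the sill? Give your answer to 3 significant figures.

True thickness t = w · sin(dip) = 39.2 × sin 41°
t = 39.2 × 0.6561 = 25.718 m

25.7 m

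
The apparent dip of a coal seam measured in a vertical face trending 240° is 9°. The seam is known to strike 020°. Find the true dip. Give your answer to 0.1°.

The section is 40° from the strike.
tan δ = tan α / sin β = tan 9° / sin 40° = 0.1584 / 0.6428 = 0.2464
true dip = arctan 0.2464 = 13.84°

13.8°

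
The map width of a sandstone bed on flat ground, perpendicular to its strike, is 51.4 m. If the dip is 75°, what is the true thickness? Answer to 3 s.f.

True thickness t = w · sin(dip) = 51.4 × sin 75°
t = 51.4 × 0.9659 = 49.649 m

49.6 m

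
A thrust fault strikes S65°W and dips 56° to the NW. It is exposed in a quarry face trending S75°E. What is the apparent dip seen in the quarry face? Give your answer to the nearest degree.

The section lies 40° from the strike.
tan(apparent dip) = tan 56° · sin 40° = 0.9530
α = arctan(0.9530) = 43.62°

44°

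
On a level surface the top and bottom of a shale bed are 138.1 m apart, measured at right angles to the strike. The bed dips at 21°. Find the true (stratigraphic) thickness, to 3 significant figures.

True thickness t = w · sin(dip) = 138.1 × sin 21°
t = 138.1 × 0.3584 = 49.491 m

49.5 m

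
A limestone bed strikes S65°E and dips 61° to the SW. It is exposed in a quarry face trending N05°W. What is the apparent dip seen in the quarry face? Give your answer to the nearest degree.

57°

Angle between strike (S65°E) and section (N05°W): β = 60°.
tan α = tan 61° × sin 60° = 1.8040 × 0.8660 = 1.5624
α = arctan(1.5624) = 57.38°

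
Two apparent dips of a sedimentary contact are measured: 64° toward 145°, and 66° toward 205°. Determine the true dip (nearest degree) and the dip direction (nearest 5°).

true dip 68°, dip direction 180°

Each apparent-dip line lies in the plane. As unit vectors (x east, y north, z up), v₁ plunges 64°→145° and v₂ plunges 66°→205°.
n = v₁ × v₂ = (0.003, -0.384, 0.154) (taken with n_z > 0).
tan δ = √(n_x²+n_y²)/n_z = 0.384/0.154, so δ = 68.1°.
The horizontal component of n points toward azimuth atan2(n_x, n_y) = 180°, the dip direction.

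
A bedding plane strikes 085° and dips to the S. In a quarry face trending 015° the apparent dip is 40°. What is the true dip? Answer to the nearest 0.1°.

The section is 70° from the strike.
tan(true dip) = tan 40° / sin 70° = 0.8930
δ = arctan(0.8930) = 41.76°

41.8°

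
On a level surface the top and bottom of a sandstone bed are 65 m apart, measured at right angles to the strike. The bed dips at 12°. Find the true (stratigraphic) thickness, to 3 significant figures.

True thickness t = w · sin(dip) = 65 × sin 12°
t = 65 × 0.2079 = 13.514 m

13.5 m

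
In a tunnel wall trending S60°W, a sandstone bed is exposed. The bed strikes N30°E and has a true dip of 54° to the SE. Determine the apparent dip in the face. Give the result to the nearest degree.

Angle between strike (N30°E) and section (S60°W): β = 30°.
tan(apparent dip) = tan 54° · sin 30° = 0.6882
apparent dip = arctan 0.6882 = 34.54°

35°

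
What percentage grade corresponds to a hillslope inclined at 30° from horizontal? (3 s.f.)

grade % = 100 × tan 30° = 100 × 0.5774

57.7%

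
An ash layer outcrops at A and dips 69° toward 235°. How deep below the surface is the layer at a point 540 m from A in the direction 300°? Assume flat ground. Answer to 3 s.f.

595 m

The hole lies 65° from the dip direction, so the down-dip offset is 540 × cos 65° = 228.21 m.
Depth = down-dip offset × tan(dip) = 228.21 × tan 69° = 228.21 × 2.6051
Depth = 594.52 m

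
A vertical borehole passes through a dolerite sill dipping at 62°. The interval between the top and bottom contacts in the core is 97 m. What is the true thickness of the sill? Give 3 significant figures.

45.5 m

True thickness t = h · cos(dip) = 97 × cos 62°
t = 97 × 0.4695 = 45.539 m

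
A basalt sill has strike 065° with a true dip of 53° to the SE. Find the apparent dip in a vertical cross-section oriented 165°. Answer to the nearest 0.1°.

52.6°

The section lies 80° from the strike.
tan α = tan 53° × sin 80° = 1.3270 × 0.9848 = 1.3069
α = arctan(1.3069) = 52.58°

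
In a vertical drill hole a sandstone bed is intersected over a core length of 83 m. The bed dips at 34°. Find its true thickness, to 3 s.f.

True thickness t = h · cos(dip) = 83 × cos 34°
t = 83 × 0.8290 = 68.810 m

68.8 m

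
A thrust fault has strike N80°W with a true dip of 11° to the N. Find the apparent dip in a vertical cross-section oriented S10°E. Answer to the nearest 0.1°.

10.4°

The section lies 70° from the strike.
tan(apparent dip) = tan 11° · sin 70° = 0.1827
apparent dip = arctan 0.1827 = 10.35°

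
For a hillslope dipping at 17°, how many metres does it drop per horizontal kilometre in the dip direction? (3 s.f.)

306 m

drop per km = 1000 × tan 17° = 1000 × 0.3057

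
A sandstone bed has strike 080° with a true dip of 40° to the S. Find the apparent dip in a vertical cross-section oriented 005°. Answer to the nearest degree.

The section lies 75° from the strike.
tan(apparent dip) = tan 40° · sin 75° = 0.8105
α = arctan(0.8105) = 39.03°

39°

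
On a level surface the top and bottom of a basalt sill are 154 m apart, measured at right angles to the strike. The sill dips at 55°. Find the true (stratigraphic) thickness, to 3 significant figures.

True thickness t = w · sin(dip) = 154 × sin 55°
t = 154 × 0.8192 = 126.149 m

126 m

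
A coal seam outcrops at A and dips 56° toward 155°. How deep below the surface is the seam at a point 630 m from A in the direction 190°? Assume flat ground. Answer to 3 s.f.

765 m

The hole lies 35° from the dip direction, so the down-dip offset is 630 × cos 35° = 516.07 m.
Depth = down-dip offset × tan(dip) = 516.07 × tan 56° = 516.07 × 1.4826
Depth = 765.10 m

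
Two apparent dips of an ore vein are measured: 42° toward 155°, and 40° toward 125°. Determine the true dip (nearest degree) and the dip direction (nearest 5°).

true dip 42°, dip direction 145°

Each apparent-dip line lies in the plane. As unit vectors (x east, y north, z up), v₁ plunges 42°→155° and v₂ plunges 40°→125°.
The plane normal is n = v₁ × v₂ ∝ (0.139, -0.218, 0.285).
True dip = arccos(n_z / |n|) = arccos(0.7403) = 42.2°.
Dip direction = azimuth of (n_x, n_y) = atan2(0.139, -0.218) = 147°.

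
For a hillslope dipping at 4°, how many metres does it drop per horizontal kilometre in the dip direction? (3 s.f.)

drop per km = 1000 × tan 4° = 1000 × 0.0699

69.9 m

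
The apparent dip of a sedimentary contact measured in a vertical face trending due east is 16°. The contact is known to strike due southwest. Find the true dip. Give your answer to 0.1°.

22.1°

The section is 45° from the strike.
tan(true dip) = tan 16° / sin 45° = 0.4055
true dip = arctan 0.4055 = 22.07°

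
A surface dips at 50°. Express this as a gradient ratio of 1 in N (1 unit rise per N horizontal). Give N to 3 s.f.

1 in 0.839

1 : N means tan θ = 1/N, so N = 1/tan 50° = 1/1.1918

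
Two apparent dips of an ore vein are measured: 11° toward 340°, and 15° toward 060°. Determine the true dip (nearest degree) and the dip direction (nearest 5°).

Represent each trace as a vector plunging at its apparent dip toward its trend (east-north-up frame): v₁ = (-0.336, 0.922, -0.191), v₂ = (0.837, 0.483, -0.259).
n = v₁ × v₂ = (0.147, 0.247, 0.934) (taken with n_z > 0).
True dip = arccos(n_z / |n|) = arccos(0.9559) = 17.1°.
Dip direction = atan2(0.147, 0.247) = 31° (azimuth of n's horizontal projection).

true dip 17°, dip direction 030°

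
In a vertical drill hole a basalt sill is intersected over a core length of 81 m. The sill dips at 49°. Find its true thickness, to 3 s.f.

53.1 m

True thickness t = h · cos(dip) = 81 × cos 49°
t = 81 × 0.6561 = 53.141 m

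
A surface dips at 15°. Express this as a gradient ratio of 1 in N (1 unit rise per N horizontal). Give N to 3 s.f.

1 in 3.73

1 : N means tan θ = 1/N, so N = 1/tan 15° = 1/0.2679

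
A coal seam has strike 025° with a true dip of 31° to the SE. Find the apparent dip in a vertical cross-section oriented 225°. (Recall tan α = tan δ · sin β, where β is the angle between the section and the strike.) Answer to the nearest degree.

12°

The section lies 20° from the strike.
tan(apparent dip) = tan 31° · sin 20° = 0.2055
α = arctan(0.2055) = 11.61°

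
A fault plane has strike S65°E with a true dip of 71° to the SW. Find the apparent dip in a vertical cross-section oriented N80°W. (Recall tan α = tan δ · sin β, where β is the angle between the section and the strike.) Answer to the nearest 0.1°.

The section lies 15° from the strike.
tan α = tan 71° × sin 15° = 2.9042 × 0.2588 = 0.7517
apparent dip = arctan 0.7517 = 36.93°

36.9°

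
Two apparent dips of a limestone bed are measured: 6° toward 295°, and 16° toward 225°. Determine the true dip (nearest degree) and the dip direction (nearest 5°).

Each apparent-dip line lies in the plane. As unit vectors (x east, y north, z up), v₁ plunges 6°→295° and v₂ plunges 16°→225°.
Cross product v₁ × v₂ gives the pole to the plane: n ∝ (-0.187, -0.177, 0.898).
tan δ = √(n_x²+n_y²)/n_z = 0.258/0.898, so δ = 16.0°.
Dip direction = atan2(-0.187, -0.177) = 226° (azimuth of n's horizontal projection).

true dip 16°, dip direction 225°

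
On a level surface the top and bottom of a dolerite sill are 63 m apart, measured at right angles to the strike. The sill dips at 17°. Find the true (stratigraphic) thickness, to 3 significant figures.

True thickness t = w · sin(dip) = 63 × sin 17°
t = 63 × 0.2924 = 18.419 m

18.4 m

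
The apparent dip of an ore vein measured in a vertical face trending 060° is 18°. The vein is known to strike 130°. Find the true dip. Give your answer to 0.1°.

The section is 70° from the strike.
tan(true dip) = tan 18° / sin 70° = 0.3458
true dip = arctan 0.3458 = 19.07°

19.1°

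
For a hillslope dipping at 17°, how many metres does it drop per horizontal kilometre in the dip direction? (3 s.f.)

drop per km = 1000 × tan 17° = 1000 × 0.3057

306 m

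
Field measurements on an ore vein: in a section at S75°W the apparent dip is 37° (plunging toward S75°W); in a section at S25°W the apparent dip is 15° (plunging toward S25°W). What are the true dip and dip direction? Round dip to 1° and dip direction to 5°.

true dip 39°, dip direction 275°

The two traces are lines in the plane: v₁ = (sin 255°·cos 37°, cos 255°·cos 37°, −sin 37°), v₂ = (sin 205°·cos 15°, cos 205°·cos 15°, −sin 15°).
Cross product v₁ × v₂ gives the pole to the plane: n ∝ (-0.473, 0.046, 0.591).
Dip δ = arctan(|n_h|/n_z) = arctan(0.476/0.591) = 38.8°.
Dip direction = atan2(-0.473, 0.046) = 276° (azimuth of n's horizontal projection).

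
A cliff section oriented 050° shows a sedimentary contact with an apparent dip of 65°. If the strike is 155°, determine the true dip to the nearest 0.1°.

The section is 75° from the strike.
tan(true dip) = tan 65° / sin 75° = 2.2202
δ = arctan(2.2202) = 65.75°

65.8°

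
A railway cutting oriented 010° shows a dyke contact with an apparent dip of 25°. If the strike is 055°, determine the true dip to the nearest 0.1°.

β = acute angle between strike 055° and section 010° = 45°.
tan δ = tan α / sin β = tan 25° / sin 45° = 0.4663 / 0.7071 = 0.6595
δ = arctan(0.6595) = 33.40°

33.4°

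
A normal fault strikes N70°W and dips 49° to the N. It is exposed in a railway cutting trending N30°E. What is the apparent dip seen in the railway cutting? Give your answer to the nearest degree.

49°

The section lies 80° from the strike.
tan(apparent dip) = tan 49° · sin 80° = 1.1329
α = arctan(1.1329) = 48.57°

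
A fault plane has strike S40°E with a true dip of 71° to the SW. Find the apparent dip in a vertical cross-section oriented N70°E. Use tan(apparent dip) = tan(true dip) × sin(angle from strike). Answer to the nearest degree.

Angle between strike (S40°E) and section (N70°E): β = 70°.
tan(apparent dip) = tan 71° · sin 70° = 2.7291
α = arctan(2.7291) = 69.88°

70°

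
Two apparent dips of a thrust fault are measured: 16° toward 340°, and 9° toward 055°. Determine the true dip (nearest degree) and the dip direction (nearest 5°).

true dip 17°, dip direction 355°

Represent each trace as a vector plunging at its apparent dip toward its trend (east-north-up frame): v₁ = (-0.329, 0.903, -0.276), v₂ = (0.809, 0.567, -0.156).
Cross product v₁ × v₂ gives the pole to the plane: n ∝ (-0.015, 0.274, 0.917).
tan δ = √(n_x²+n_y²)/n_z = 0.275/0.917, so δ = 16.7°.
Dip direction = azimuth of (n_x, n_y) = atan2(-0.015, 0.274) = 357°.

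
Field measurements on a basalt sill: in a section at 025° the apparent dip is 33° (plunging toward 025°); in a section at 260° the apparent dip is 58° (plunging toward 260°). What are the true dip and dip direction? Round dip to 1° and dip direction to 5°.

Represent each trace as a vector plunging at its apparent dip toward its trend (east-north-up frame): v₁ = (0.354, 0.760, -0.545), v₂ = (-0.522, -0.092, -0.848).
The plane normal is n = v₁ × v₂ ∝ (-0.695, 0.585, 0.364).
tan δ = √(n_x²+n_y²)/n_z = 0.908/0.364, so δ = 68.2°.
Dip direction = atan2(-0.695, 0.585) = 310° (azimuth of n's horizontal projection).

true dip 68°, dip direction 310°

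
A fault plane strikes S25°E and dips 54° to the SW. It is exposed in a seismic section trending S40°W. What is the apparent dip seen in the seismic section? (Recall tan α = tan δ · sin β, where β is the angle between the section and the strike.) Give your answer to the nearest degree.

The section lies 65° from the strike.
tan α = tan 54° × sin 65° = 1.3764 × 0.9063 = 1.2474
α = arctan(1.2474) = 51.28°

51°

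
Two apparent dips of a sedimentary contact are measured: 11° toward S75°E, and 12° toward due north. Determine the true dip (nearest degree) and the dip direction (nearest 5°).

The two traces are lines in the plane: v₁ = (sin 105°·cos 11°, cos 105°·cos 11°, −sin 11°), v₂ = (sin 0°·cos 12°, cos 0°·cos 12°, −sin 12°).
The plane normal is n = v₁ × v₂ ∝ (0.239, 0.197, 0.927).
Dip δ = arctan(|n_h|/n_z) = arctan(0.310/0.927) = 18.5°.
The horizontal component of n points toward azimuth atan2(n_x, n_y) = 51°, the dip direction.

true dip 18°, dip direction 050°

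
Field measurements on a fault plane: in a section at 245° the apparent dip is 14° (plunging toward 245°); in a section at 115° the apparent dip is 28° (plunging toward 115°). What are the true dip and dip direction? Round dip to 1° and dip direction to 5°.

Represent each trace as a vector plunging at its apparent dip toward its trend (east-north-up frame): v₁ = (-0.879, -0.410, -0.242), v₂ = (0.800, -0.373, -0.469).
n = v₁ × v₂ = (0.102, -0.606, 0.656) (taken with n_z > 0).
tan δ = √(n_x²+n_y²)/n_z = 0.615/0.656, so δ = 43.1°.
Dip direction = atan2(0.102, -0.606) = 170° (azimuth of n's horizontal projection).

true dip 43°, dip direction 170°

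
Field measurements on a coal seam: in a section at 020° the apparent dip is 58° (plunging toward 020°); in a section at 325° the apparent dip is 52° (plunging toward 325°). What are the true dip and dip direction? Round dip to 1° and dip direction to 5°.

true dip 59°, dip direction 005°

The two traces are lines in the plane: v₁ = (sin 20°·cos 58°, cos 20°·cos 58°, −sin 58°), v₂ = (sin 325°·cos 52°, cos 325°·cos 52°, −sin 52°).
Cross product v₁ × v₂ gives the pole to the plane: n ∝ (0.035, 0.442, 0.267).
tan δ = √(n_x²+n_y²)/n_z = 0.444/0.267, so δ = 58.9°.
Dip direction = azimuth of (n_x, n_y) = atan2(0.035, 0.442) = 5°.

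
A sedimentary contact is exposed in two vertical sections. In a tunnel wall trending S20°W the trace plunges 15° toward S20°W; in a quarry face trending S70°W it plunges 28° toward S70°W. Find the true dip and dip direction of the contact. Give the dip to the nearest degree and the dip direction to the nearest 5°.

true dip 28°, dip direction 260°

Each apparent-dip line lies in the plane. As unit vectors (x east, y north, z up), v₁ plunges 15°→S20°W and v₂ plunges 28°→S70°W.
Cross product v₁ × v₂ gives the pole to the plane: n ∝ (-0.348, -0.060, 0.653).
tan δ = √(n_x²+n_y²)/n_z = 0.353/0.653, so δ = 28.4°.
The horizontal component of n points toward azimuth atan2(n_x, n_y) = 260°, the dip direction.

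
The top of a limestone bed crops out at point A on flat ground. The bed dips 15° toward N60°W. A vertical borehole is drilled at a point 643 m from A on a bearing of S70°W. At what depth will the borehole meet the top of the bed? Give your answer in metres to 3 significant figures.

The hole lies 50° from the dip direction, so the down-dip offset is 643 × cos 50° = 413.31 m.
Depth = down-dip offset × tan(dip) = 413.31 × tan 15° = 413.31 × 0.2679
Depth = 110.75 m

111 m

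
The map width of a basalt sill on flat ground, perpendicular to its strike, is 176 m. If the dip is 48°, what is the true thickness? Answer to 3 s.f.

True thickness t = w · sin(dip) = 176 × sin 48°
t = 176 × 0.7431 = 130.793 m

131 m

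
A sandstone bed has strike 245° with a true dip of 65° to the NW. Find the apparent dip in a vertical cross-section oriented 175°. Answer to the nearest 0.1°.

The section lies 70° from the strike.
tan(apparent dip) = tan 65° · sin 70° = 2.0152
α = arctan(2.0152) = 63.61°

63.6°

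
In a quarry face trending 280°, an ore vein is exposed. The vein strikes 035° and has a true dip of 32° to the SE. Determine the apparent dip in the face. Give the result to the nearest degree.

The strike is 035° and the section trends 280°; the acute angle between them is β = 65°.
tan(apparent dip) = tan 32° · sin 65° = 0.5663
α = arctan(0.5663) = 29.52°

30°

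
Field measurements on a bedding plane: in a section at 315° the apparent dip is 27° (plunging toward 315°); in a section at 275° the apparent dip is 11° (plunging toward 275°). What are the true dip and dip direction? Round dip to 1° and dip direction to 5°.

true dip 31°, dip direction 345°

Each apparent-dip line lies in the plane. As unit vectors (x east, y north, z up), v₁ plunges 27°→315° and v₂ plunges 11°→275°.
n = v₁ × v₂ = (-0.081, 0.324, 0.562) (taken with n_z > 0).
True dip = arccos(n_z / |n|) = arccos(0.8599) = 30.7°.
The horizontal component of n points toward azimuth atan2(n_x, n_y) = 346°, the dip direction.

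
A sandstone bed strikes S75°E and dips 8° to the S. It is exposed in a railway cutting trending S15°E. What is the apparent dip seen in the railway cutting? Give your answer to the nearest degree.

7°

The strike is S75°E and the section trends S15°E; the acute angle between them is β = 60°.
tan α = tan 8° × sin 60° = 0.1405 × 0.8660 = 0.1217
α = arctan(0.1217) = 6.94°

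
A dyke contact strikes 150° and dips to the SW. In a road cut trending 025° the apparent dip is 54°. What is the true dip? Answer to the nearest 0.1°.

59.2°

β = acute angle between strike 150° and section 025° = 55°.
tan δ = tan α / sin β = tan 54° / sin 55° = 1.3764 / 0.8192 = 1.6803
δ = arctan(1.6803) = 59.24°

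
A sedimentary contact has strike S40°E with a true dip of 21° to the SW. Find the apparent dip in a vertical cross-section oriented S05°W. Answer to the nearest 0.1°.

Angle between strike (S40°E) and section (S05°W): β = 45°.
tan(apparent dip) = tan 21° · sin 45° = 0.2714
α = arctan(0.2714) = 15.19°

15.2°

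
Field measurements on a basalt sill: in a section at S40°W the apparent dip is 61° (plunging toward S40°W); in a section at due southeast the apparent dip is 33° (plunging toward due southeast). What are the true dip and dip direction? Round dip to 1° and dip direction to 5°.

Each apparent-dip line lies in the plane. As unit vectors (x east, y north, z up), v₁ plunges 61°→S40°W and v₂ plunges 33°→due southeast.
Cross product v₁ × v₂ gives the pole to the plane: n ∝ (-0.316, -0.688, 0.405).
True dip = arccos(n_z / |n|) = arccos(0.4715) = 61.9°.
Dip direction = atan2(-0.316, -0.688) = 205° (azimuth of n's horizontal projection).

true dip 62°, dip direction 205°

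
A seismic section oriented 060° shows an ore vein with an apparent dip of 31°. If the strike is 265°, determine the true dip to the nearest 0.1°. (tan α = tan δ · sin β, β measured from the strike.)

54.9°

β = acute angle between strike 265° and section 060° = 25°.
tan(true dip) = tan 31° / sin 25° = 1.4218
true dip = arctan 1.4218 = 54.88°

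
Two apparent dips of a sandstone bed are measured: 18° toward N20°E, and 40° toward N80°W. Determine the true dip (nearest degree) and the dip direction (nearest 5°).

true dip 44°, dip direction 310°

Represent each trace as a vector plunging at its apparent dip toward its trend (east-north-up frame): v₁ = (0.325, 0.894, -0.309), v₂ = (-0.754, 0.133, -0.643).
n = v₁ × v₂ = (-0.533, 0.442, 0.717) (taken with n_z > 0).
tan δ = √(n_x²+n_y²)/n_z = 0.693/0.717, so δ = 44.0°.
Dip direction = atan2(-0.533, 0.442) = 310° (azimuth of n's horizontal projection).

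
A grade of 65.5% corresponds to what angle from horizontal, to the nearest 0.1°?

33.2°

tan θ = 65.5/100 = 0.6550
θ = arctan(0.6550) = 33.22°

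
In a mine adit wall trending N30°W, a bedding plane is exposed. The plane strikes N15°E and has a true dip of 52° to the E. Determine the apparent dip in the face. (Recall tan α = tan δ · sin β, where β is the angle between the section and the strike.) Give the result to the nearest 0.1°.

Angle between strike (N15°E) and section (N30°W): β = 45°.
tan α = tan 52° × sin 45° = 1.2799 × 0.7071 = 0.9051
α = arctan(0.9051) = 42.15°

42.1°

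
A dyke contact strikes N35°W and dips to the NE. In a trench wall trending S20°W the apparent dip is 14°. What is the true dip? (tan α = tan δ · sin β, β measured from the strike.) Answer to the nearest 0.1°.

16.9°

The section is 55° from the strike.
tan(true dip) = tan 14° / sin 55° = 0.3044
δ = arctan(0.3044) = 16.93°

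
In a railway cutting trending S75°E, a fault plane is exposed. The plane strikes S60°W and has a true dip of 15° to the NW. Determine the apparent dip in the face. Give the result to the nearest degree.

Angle between strike (S60°W) and section (S75°E): β = 45°.
tan(apparent dip) = tan 15° · sin 45° = 0.1895
apparent dip = arctan 0.1895 = 10.73°

11°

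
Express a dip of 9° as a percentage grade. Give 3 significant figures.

grade % = 100 × tan 9° = 100 × 0.1584

15.8%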